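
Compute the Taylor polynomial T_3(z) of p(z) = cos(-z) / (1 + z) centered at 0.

-z^3/2 + z^2/2 - z + 1

Take the Cauchy product of the two expansions.
p(0) = 1
p′(0) = -1
p′′(0) = 1
p′′′(0) = -3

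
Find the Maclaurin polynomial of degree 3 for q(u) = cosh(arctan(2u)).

Compose series: expand the inner function first, then feed it into the outer expansion.
q(0) = 1
q′(0) = 0
q′′(0) = 4
q′′′(0) = 0

2*u^2 + 1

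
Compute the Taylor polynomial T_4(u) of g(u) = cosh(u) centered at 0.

g(0) = 1
g′(0) = 0
g′′(0) = 1
g′′′(0) = 0
g^(4)(0) = 1
The Taylor polynomial is Σ g^(k)(0)/k! · u^k.

u^4/24 + u^2/2 + 1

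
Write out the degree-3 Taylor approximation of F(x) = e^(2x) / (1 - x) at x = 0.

19*x^3/3 + 5*x^2 + 3*x + 1

Use 1/(1 - r) = Σ r^k on the denominator, then take the Cauchy product.
F(0) = 1
F′(0) = 3
F′′(0) = 10
F′′′(0) = 38
Then c_k = F^(k)(0)/k! gives each Taylor coefficient.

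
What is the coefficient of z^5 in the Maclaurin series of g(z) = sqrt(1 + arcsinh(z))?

Let u equal the inner series; expand the outer function in u and truncate.
g(0) = 1
g′(0) = 1/2
g′′(0) = -1/4
g′′′(0) = -1/8
g^(4)(0) = 1/16
g^(5)(0) = 129/32
So c_5 = g^(5)(0)/5! = 43/1280.

43/1280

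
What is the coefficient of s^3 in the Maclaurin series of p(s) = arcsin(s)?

1/6

Differentiate repeatedly and evaluate at the center.
p(0) = 0
p′(0) = 1
p′′(0) = 0
p′′′(0) = 1
So c_3 = p′′′(0)/3! = 1/6.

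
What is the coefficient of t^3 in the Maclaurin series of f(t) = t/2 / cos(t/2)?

Write the quotient as an unknown series and match coefficients against numerator = denominator · series.
[t^0] = 0;  [t^1] = 1/2;  [t^2] = 0;  [t^3] = 1/16.

1/16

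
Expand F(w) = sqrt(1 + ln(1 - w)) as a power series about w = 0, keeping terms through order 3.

-17*w^3/48 - 3*w^2/8 - w/2 + 1

Compose series: expand the inner function first, then feed it into the outer expansion.
F(0) = 1
F′(0) = -1/2
F′′(0) = -3/4
F′′′(0) = -17/8
Then c_k = F^(k)(0)/k! gives each Taylor coefficient.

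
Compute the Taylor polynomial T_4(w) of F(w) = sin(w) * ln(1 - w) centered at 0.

-w^4/6 - w^3/2 - w^2

Multiply the two series term by term and collect like powers.
F(0) = 0
F′(0) = 0
F′′(0) = -2
F′′′(0) = -3
F^(4)(0) = -4
Dividing each by k! gives the coefficients c_0, ..., c_4.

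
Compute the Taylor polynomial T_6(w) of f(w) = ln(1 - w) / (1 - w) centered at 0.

Multiply the two series term by term and collect like powers.
[w^0] = 0;  [w^1] = -1;  [w^2] = -3/2;  [w^3] = -11/6;  [w^4] = -25/12;  [w^5] = -137/60;  [w^6] = -49/20.

-49*w^6/20 - 137*w^5/60 - 25*w^4/12 - 11*w^3/6 - 3*w^2/2 - w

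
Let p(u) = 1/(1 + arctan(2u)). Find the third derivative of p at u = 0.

-32

Compose series: expand the inner function first, then feed it into the outer expansion.
The coefficient of u^3 in the expansion is -16/3, so p′′′(0) = 3! * (-16/3) = -32.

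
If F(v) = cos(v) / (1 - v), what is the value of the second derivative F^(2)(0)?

Expand 1/(denominator) as a geometric series and multiply by the numerator's series.
From the series, [v^2] F = 1/2; multiply by 2! = 2 to get 1.

1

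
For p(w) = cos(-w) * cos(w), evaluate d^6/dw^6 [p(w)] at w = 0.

-32

Expand each factor separately, then convolve coefficients.
The coefficient of w^6 in the expansion is -2/45, so p^(6)(0) = 6! * (-2/45) = -32.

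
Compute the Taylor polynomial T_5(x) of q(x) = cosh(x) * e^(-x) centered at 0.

Write out both Maclaurin series and multiply, keeping only the needed powers.
q(0) = 1
q′(0) = -1
q′′(0) = 2
q′′′(0) = -4
q^(4)(0) = 8
q^(5)(0) = -16
Dividing each by k! gives the coefficients c_0, ..., c_5.

-2*x^5/15 + x^4/3 - 2*x^3/3 + x^2 - x + 1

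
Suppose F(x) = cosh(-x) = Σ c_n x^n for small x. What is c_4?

Use the known series and substitute for the argument.
So c_4 = F^(4)(0)/4! = 1/24.

1/24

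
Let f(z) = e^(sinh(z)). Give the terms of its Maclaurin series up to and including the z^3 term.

Let u equal the inner series; expand the outer function in u and truncate.
f(0) = 1
f′(0) = 1
f′′(0) = 1
f′′′(0) = 2

z^3/3 + z^2/2 + z + 1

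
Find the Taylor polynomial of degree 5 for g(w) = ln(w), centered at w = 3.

(w - 3)^5/1215 - (w - 3)^4/324 + (w - 3)^3/81 - (w - 3)^2/18 + (w - 3)/3 + ln(3)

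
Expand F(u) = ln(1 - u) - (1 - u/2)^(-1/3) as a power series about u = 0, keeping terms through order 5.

-23783*u^5/116640 - 1007*u^4/3888 - 115*u^3/324 - 5*u^2/9 - 7*u/6 - 1

Expand each term separately and add.
[u^0] = -1;  [u^1] = -7/6;  [u^2] = -5/9;  [u^3] = -115/324;  [u^4] = -1007/3888;  [u^5] = -23783/116640.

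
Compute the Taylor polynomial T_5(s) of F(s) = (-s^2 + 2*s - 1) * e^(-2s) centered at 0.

Distribute the polynomial across the series and collect like powers.
F(0) = -1
F′(0) = 4
F′′(0) = -14
F′′′(0) = 44
F^(4)(0) = -128
F^(5)(0) = 352

44*s^5/15 - 16*s^4/3 + 22*s^3/3 - 7*s^2 + 4*s - 1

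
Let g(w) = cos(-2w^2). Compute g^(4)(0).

From the series, [w^4] g = -2; multiply by 4! = 24 to get -48.

-48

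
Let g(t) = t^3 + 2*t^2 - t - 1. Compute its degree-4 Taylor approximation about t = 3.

Apply the Taylor formula c_k = f^(k)(a)/k!.
g(3) = 41
g′(3) = 38
g′′(3) = 22
g′′′(3) = 6
g^(4)(3) = 0

(t - 3)^3 + 11*(t - 3)^2 + 38*(t - 3) + 41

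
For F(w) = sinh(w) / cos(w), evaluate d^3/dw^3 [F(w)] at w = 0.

Invert the denominator's series and multiply.
The coefficient of w^3 in the expansion is 2/3, so F′′′(0) = 3! * (2/3) = 4.

4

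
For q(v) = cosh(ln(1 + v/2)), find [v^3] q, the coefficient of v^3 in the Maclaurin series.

-1/16

Plug the Maclaurin series of the inner function into that of the outer and collect terms.
q(0) = 1
q′(0) = 0
q′′(0) = 1/4
q′′′(0) = -3/8
So c_3 = q′′′(0)/3! = -1/16.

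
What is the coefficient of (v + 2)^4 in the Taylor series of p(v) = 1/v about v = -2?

-1/32

p(-2) = -1/2
p′(-2) = -1/4
p′′(-2) = -1/4
p′′′(-2) = -3/8
p^(4)(-2) = -3/4
So c_4 = p^(4)(-2)/4! = -1/32.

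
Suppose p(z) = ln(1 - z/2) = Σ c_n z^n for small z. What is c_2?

-1/8

p(0) = 0
p′(0) = -1/2
p′′(0) = -1/4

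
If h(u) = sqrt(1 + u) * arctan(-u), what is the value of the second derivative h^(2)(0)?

Write out both Maclaurin series and multiply, keeping only the needed powers.
The coefficient of u^2 in the expansion is -1/2, so h′′(0) = 2! * (-1/2) = -1.

-1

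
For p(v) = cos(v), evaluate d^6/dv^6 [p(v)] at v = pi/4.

The coefficient of (v - pi/4)^6 in the expansion is -sqrt(2)/1440, so p^(6)(pi/4) = 6! * (-sqrt(2)/1440) = -sqrt(2)/2.

-sqrt(2)/2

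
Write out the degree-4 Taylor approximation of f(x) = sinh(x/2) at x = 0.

x^3/48 + x/2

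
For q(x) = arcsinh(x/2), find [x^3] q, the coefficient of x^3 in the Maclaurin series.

-1/48

[x^0] = 0;  [x^1] = 1/2;  [x^2] = 0;  [x^3] = -1/48.
So c_3 = q′′′(0)/3! = -1/48.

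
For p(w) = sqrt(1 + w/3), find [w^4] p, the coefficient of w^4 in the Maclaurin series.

Use the known series and substitute for the argument.
p(0) = 1
p′(0) = 1/6
p′′(0) = -1/36
p′′′(0) = 1/72
p^(4)(0) = -5/432

-5/10368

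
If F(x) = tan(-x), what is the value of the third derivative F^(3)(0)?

-2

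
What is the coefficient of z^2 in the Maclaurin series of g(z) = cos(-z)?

-1/2

[z^0] = 1;  [z^1] = 0;  [z^2] = -1/2.
So c_2 = g′′(0)/2! = -1/2.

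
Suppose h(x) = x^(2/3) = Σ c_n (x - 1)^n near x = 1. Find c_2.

[(x - 1)^0] = 1;  [(x - 1)^1] = 2/3;  [(x - 1)^2] = -1/9.

-1/9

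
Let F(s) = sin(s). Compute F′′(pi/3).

From the series, [(s - pi/3)^2] F = -sqrt(3)/4; multiply by 2! = 2 to get -sqrt(3)/2.

-sqrt(3)/2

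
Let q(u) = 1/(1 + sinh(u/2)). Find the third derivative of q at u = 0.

-7/8

Compose series: expand the inner function first, then feed it into the outer expansion.
The coefficient of u^3 in the expansion is -7/48, so q′′′(0) = 3! * (-7/48) = -7/8.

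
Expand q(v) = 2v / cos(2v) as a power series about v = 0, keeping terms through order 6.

20*v^5/3 + 4*v^3 + 2*v

Invert the denominator's series and multiply.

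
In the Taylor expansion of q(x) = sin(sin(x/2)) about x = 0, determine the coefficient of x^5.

1/320

Let u equal the inner series; expand the outer function in u and truncate.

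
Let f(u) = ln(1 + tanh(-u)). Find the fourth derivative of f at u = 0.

Compose series: expand the inner function first, then feed it into the outer expansion.
The coefficient of u^4 in the expansion is 1/12, so f^(4)(0) = 4! * (1/12) = 2.

2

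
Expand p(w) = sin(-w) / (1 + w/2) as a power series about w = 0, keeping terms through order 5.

Multiply the two series term by term and collect like powers.

-7*w^5/240 + w^4/24 - w^3/12 + w^2/2 - w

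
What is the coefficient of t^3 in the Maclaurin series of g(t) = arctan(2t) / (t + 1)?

-2/3

Expand 1/(denominator) as a geometric series and multiply by the numerator's series.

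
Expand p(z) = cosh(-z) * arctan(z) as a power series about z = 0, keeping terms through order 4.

Write out both Maclaurin series and multiply, keeping only the needed powers.
p(0) = 0
p′(0) = 1
p′′(0) = 0
p′′′(0) = 1
p^(4)(0) = 0
Dividing each by k! gives the coefficients c_0, ..., c_4.

z^3/6 + z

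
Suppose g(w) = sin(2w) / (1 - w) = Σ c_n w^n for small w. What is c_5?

14/15

Multiply the numerator's expansion by the denominator's geometric series.
[w^0] = 0;  [w^1] = 2;  [w^2] = 2;  [w^3] = 2/3;  [w^4] = 2/3;  [w^5] = 14/15.
So c_5 = g^(5)(0)/5! = 14/15.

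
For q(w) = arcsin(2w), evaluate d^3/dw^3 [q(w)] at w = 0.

Compute the successive derivatives at the expansion point and divide by k!.
The coefficient of w^3 in the expansion is 4/3, so q′′′(0) = 3! * (4/3) = 8.

8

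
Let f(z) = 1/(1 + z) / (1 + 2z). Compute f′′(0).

Take the Cauchy product of the two expansions.
The coefficient of z^2 in the expansion is 7, so f′′(0) = 2! * (7) = 14.

14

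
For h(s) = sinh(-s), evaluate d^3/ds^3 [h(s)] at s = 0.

-1

Differentiate repeatedly and evaluate at the center.
From the series, [s^3] h = -1/6; multiply by 3! = 6 to get -1.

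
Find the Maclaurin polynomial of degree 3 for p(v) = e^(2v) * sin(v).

11*v^3/6 + 2*v^2 + v

Write out both Maclaurin series and multiply, keeping only the needed powers.
p(0) = 0
p′(0) = 1
p′′(0) = 4
p′′′(0) = 11
The Taylor polynomial is Σ p^(k)(0)/k! · v^k.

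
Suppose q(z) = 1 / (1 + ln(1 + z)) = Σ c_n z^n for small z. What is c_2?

3/2

Write 1/(1+u) = 1 - u + u^2 - u^3 + ... and substitute the series for u.
q(0) = 1
q′(0) = -1
q′′(0) = 3
So c_2 = q′′(0)/2! = 3/2.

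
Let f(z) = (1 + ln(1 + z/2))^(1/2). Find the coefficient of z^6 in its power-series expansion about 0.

Let u equal the inner series; expand the outer function in u and truncate.
f(0) = 1
f′(0) = 1/4
f′′(0) = -3/16
f′′′(0) = 17/64
f^(4)(0) = -143/256
f^(5)(0) = 1609/1024
f^(6)(0) = -22819/4096

-22819/2949120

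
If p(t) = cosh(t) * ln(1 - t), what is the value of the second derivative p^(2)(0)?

Take the Cauchy product of the two expansions.
From the series, [t^2] p = -1/2; multiply by 2! = 2 to get -1.

-1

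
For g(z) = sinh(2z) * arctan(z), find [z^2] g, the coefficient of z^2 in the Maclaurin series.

2

Expand each factor separately, then convolve coefficients.
g(0) = 0
g′(0) = 0
g′′(0) = 4
Then c_k = g^(k)(0)/k! gives each Taylor coefficient.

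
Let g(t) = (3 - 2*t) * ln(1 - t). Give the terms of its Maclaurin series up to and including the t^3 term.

Shift and add copies of the series according to the polynomial's terms.
[t^0] = 0;  [t^1] = -3;  [t^2] = 1/2;  [t^3] = 0.

t^2/2 - 3*t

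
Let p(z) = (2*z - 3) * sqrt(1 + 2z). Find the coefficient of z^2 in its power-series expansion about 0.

7/2

Multiply each power in the prefactor through the base expansion.
So c_2 = p′′(0)/2! = 7/2.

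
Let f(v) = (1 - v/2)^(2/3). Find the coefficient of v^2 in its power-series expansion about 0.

Compute the successive derivatives at the expansion point and divide by k!.

-1/36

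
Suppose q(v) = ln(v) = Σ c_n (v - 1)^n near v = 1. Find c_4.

c_4 = q^(4)(1)/4! = -1/4.

-1/4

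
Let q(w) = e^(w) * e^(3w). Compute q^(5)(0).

1024

Multiply the two series term by term and collect like powers.
The coefficient of w^5 in the expansion is 128/15, so q^(5)(0) = 5! * (128/15) = 1024.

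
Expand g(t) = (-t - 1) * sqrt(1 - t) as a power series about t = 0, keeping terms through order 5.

Distribute the polynomial across the series and collect like powers.
g(0) = -1
g′(0) = -1/2
g′′(0) = 5/4
g′′′(0) = 9/8
g^(4)(0) = 39/16
g^(5)(0) = 255/32

17*t^5/256 + 13*t^4/128 + 3*t^3/16 + 5*t^2/8 - t/2 - 1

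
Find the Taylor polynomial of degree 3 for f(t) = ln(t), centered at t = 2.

Compute the successive derivatives at the expansion point and divide by k!.
f(2) = ln(2)
f′(2) = 1/2
f′′(2) = -1/4
f′′′(2) = 1/4
Dividing each by k! gives the coefficients c_0, ..., c_3.

(t - 2)^3/24 - (t - 2)^2/8 + (t - 2)/2 + ln(2)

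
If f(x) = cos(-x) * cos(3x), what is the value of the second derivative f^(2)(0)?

-10

Write out both Maclaurin series and multiply, keeping only the needed powers.
From the series, [x^2] f = -5; multiply by 2! = 2 to get -10.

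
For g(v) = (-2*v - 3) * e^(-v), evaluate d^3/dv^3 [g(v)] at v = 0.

Distribute the polynomial across the series and collect like powers.
From the series, [v^3] g = -1/2; multiply by 3! = 6 to get -3.

-3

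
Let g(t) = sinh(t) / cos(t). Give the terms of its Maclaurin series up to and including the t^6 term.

3*t^5/10 + 2*t^3/3 + t

Write the quotient as an unknown series and match coefficients against numerator = denominator · series.
g(0) = 0
g′(0) = 1
g′′(0) = 0
g′′′(0) = 4
g^(4)(0) = 0
g^(5)(0) = 36
g^(6)(0) = 0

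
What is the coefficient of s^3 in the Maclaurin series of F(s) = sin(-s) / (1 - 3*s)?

Multiply the numerator's expansion by the denominator's geometric series.
F(0) = 0
F′(0) = -1
F′′(0) = -6
F′′′(0) = -53

-53/6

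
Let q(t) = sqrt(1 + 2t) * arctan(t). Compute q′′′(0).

-5

Multiply the two series term by term and collect like powers.
The coefficient of t^3 in the expansion is -5/6, so q′′′(0) = 3! * (-5/6) = -5.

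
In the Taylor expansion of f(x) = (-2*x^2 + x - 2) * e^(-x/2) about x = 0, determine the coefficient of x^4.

-53/192

Shift and add copies of the series according to the polynomial's terms.
f(0) = -2
f′(0) = 2
f′′(0) = -11/2
f′′′(0) = 7
f^(4)(0) = -53/8
So c_4 = f^(4)(0)/4! = -53/192.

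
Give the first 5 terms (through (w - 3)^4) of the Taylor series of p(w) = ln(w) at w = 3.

-(w - 3)^4/324 + (w - 3)^3/81 - (w - 3)^2/18 + (w - 3)/3 + ln(3)

p(3) = ln(3)
p′(3) = 1/3
p′′(3) = -1/9
p′′′(3) = 2/27
p^(4)(3) = -2/27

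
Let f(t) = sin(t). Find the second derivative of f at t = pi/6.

-1/2

The coefficient of (t - pi/6)^2 in the expansion is -1/4, so f′′(pi/6) = 2! * (-1/4) = -1/2.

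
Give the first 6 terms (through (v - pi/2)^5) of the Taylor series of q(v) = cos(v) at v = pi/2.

Compute the successive derivatives at the expansion point and divide by k!.
q(pi/2) = 0
q′(pi/2) = -1
q′′(pi/2) = 0
q′′′(pi/2) = 1
q^(4)(pi/2) = 0
q^(5)(pi/2) = -1
The Taylor polynomial is Σ q^(k)(pi/2)/k! · (v - pi/2)^k.

-(v - pi/2)^5/120 + (v - pi/2)^3/6 - (v - pi/2)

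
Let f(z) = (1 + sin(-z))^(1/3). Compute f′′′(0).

Compose series: expand the inner function first, then feed it into the outer expansion.
The coefficient of z^3 in the expansion is -1/162, so f′′′(0) = 3! * (-1/162) = -1/27.

-1/27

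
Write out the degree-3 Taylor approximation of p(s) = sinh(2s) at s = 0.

4*s^3/3 + 2*s

Use the known series and substitute for the argument.
[s^0] = 0;  [s^1] = 2;  [s^2] = 0;  [s^3] = 4/3.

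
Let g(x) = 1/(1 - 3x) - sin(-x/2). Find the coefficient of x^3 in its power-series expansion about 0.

Add the two expansions coefficient-wise.
g(0) = 1
g′(0) = 7/2
g′′(0) = 18
g′′′(0) = 1295/8
So c_3 = g′′′(0)/3! = 1295/48.

1295/48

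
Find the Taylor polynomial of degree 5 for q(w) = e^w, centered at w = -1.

(w + 1)^5*e^(-1)/120 + (w + 1)^4*e^(-1)/24 + (w + 1)^3*e^(-1)/6 + (w + 1)^2*e^(-1)/2 + (w + 1)*e^(-1) + e^(-1)

[(w + 1)^0] = e^(-1);  [(w + 1)^1] = e^(-1);  [(w + 1)^2] = e^(-1)/2;  [(w + 1)^3] = e^(-1)/6;  [(w + 1)^4] = e^(-1)/24;  [(w + 1)^5] = e^(-1)/120.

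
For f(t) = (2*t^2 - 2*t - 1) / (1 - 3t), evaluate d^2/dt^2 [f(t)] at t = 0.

Multiply each power in the prefactor through the base expansion.
The coefficient of t^2 in the expansion is -13, so f′′(0) = 2! * (-13) = -26.

-26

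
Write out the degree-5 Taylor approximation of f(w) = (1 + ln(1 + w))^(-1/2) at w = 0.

-2243*w^5/1280 + 155*w^4/128 - 41*w^3/48 + 5*w^2/8 - w/2 + 1

Compose series: expand the inner function first, then feed it into the outer expansion.
f(0) = 1
f′(0) = -1/2
f′′(0) = 5/4
f′′′(0) = -41/8
f^(4)(0) = 465/16
f^(5)(0) = -6729/32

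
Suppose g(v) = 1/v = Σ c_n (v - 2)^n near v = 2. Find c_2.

Compute the successive derivatives at the expansion point and divide by k!.

1/8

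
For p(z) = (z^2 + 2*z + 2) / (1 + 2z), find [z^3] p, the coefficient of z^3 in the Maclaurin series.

Shift and add copies of the series according to the polynomial's terms.
[z^0] = 2;  [z^1] = -2;  [z^2] = 5;  [z^3] = -10.

-10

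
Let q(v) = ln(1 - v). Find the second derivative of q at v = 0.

From the series, [v^2] q = -1/2; multiply by 2! = 2 to get -1.

-1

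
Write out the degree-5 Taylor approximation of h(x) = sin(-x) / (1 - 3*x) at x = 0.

-9541*x^5/120 - 53*x^4/2 - 53*x^3/6 - 3*x^2 - x

Expand 1/(denominator) as a geometric series and multiply by the numerator's series.
h(0) = 0
h′(0) = -1
h′′(0) = -6
h′′′(0) = -53
h^(4)(0) = -636
h^(5)(0) = -9541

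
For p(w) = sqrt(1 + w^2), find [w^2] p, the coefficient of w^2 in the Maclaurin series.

1/2

[w^0] = 1;  [w^1] = 0;  [w^2] = 1/2.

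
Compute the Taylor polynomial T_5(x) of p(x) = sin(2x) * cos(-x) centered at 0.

61*x^5/60 - 7*x^3/3 + 2*x

Take the Cauchy product of the two expansions.
[x^0] = 0;  [x^1] = 2;  [x^2] = 0;  [x^3] = -7/3;  [x^4] = 0;  [x^5] = 61/60.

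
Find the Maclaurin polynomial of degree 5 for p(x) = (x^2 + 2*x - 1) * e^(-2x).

Multiply each power in the prefactor through the base expansion.
[x^0] = -1;  [x^1] = 4;  [x^2] = -5;  [x^3] = 10/3;  [x^4] = -4/3;  [x^5] = 4/15.

4*x^5/15 - 4*x^4/3 + 10*x^3/3 - 5*x^2 + 4*x - 1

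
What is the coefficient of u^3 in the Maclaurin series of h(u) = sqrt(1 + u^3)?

1/2

h(0) = 1
h′(0) = 0
h′′(0) = 0
h′′′(0) = 3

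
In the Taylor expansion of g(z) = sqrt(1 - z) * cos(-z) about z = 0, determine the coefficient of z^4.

25/384

Multiply the two series term by term and collect like powers.
So c_4 = g^(4)(0)/4! = 25/384.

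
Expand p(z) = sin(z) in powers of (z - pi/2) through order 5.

p(pi/2) = 1
p′(pi/2) = 0
p′′(pi/2) = -1
p′′′(pi/2) = 0
p^(4)(pi/2) = 1
p^(5)(pi/2) = 0

(z - pi/2)^4/24 - (z - pi/2)^2/2 + 1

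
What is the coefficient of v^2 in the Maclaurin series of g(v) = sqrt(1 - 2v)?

-1/2

Differentiate repeatedly and evaluate at the center.
g(0) = 1
g′(0) = -1
g′′(0) = -1
So c_2 = g′′(0)/2! = -1/2.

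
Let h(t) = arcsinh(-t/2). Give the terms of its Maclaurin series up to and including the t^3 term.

h(0) = 0
h′(0) = -1/2
h′′(0) = 0
h′′′(0) = 1/8
Dividing each by k! gives the coefficients c_0, ..., c_3.

t^3/48 - t/2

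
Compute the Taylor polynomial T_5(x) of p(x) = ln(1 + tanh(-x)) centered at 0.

x^4/12 - x^2/2 - x

Compose series: expand the inner function first, then feed it into the outer expansion.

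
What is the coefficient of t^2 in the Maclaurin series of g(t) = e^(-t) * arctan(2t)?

Take the Cauchy product of the two expansions.
So c_2 = g′′(0)/2! = -2.

-2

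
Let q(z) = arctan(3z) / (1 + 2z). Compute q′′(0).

-12

Write out both Maclaurin series and multiply, keeping only the needed powers.
From the series, [z^2] q = -6; multiply by 2! = 2 to get -12.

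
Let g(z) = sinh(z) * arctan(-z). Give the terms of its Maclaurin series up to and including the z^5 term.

z^4/6 - z^2

Write out both Maclaurin series and multiply, keeping only the needed powers.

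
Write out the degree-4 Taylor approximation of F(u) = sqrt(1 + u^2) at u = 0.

Differentiate repeatedly and evaluate at the center.
F(0) = 1
F′(0) = 0
F′′(0) = 1
F′′′(0) = 0
F^(4)(0) = -3

-u^4/8 + u^2/2 + 1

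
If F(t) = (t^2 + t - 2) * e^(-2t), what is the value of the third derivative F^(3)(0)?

16

Shift and add copies of the series according to the polynomial's terms.
From the series, [t^3] F = 8/3; multiply by 3! = 6 to get 16.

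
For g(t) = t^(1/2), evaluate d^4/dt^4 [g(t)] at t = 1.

-15/16

Apply the Taylor formula c_k = f^(k)(a)/k!.
The coefficient of (t - 1)^4 in the expansion is -5/128, so g^(4)(1) = 4! * (-5/128) = -15/16.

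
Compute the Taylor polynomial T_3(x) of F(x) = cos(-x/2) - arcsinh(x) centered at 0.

x^3/6 - x^2/8 - x + 1

Add the two expansions coefficient-wise.
[x^0] = 1;  [x^1] = -1;  [x^2] = -1/8;  [x^3] = 1/6.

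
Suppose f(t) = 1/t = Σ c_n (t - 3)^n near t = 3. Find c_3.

-1/81

[(t - 3)^0] = 1/3;  [(t - 3)^1] = -1/9;  [(t - 3)^2] = 1/27;  [(t - 3)^3] = -1/81.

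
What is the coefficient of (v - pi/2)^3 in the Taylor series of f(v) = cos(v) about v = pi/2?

f(pi/2) = 0
f′(pi/2) = -1
f′′(pi/2) = 0
f′′′(pi/2) = 1

1/6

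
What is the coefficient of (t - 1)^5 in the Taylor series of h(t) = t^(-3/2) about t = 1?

Apply the Taylor formula c_k = f^(k)(a)/k!.
h(1) = 1
h′(1) = -3/2
h′′(1) = 15/4
h′′′(1) = -105/8
h^(4)(1) = 945/16
h^(5)(1) = -10395/32
The Taylor polynomial is Σ h^(k)(1)/k! · (t - 1)^k.

-693/256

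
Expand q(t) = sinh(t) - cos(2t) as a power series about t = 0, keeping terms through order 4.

Combine the two series term by term.
q(0) = -1
q′(0) = 1
q′′(0) = 4
q′′′(0) = 1
q^(4)(0) = -16

-2*t^4/3 + t^3/6 + 2*t^2 + t - 1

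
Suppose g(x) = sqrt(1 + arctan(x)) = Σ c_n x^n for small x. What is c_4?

17/384

Let u equal the inner series; expand the outer function in u and truncate.
g(0) = 1
g′(0) = 1/2
g′′(0) = -1/4
g′′′(0) = -5/8
g^(4)(0) = 17/16
So c_4 = g^(4)(0)/4! = 17/384.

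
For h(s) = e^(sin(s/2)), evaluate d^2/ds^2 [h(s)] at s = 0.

Substitute the inner expansion into the outer series and collect powers.
The coefficient of s^2 in the expansion is 1/8, so h′′(0) = 2! * (1/8) = 1/4.

1/4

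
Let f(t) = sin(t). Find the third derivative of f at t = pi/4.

From the series, [(t - pi/4)^3] f = -sqrt(2)/12; multiply by 3! = 6 to get -sqrt(2)/2.

-sqrt(2)/2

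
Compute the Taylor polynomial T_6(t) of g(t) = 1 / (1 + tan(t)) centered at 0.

122*t^6/45 - 32*t^5/15 + 5*t^4/3 - 4*t^3/3 + t^2 - t + 1

Expand as Σ (-1)^k u^k with u equal to the inner function's series.
g(0) = 1
g′(0) = -1
g′′(0) = 2
g′′′(0) = -8
g^(4)(0) = 40
g^(5)(0) = -256
g^(6)(0) = 1952
The Taylor polynomial is Σ g^(k)(0)/k! · t^k.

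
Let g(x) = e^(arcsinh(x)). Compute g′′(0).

1

Plug the Maclaurin series of the inner function into that of the outer and collect terms.
The coefficient of x^2 in the expansion is 1/2, so g′′(0) = 2! * (1/2) = 1.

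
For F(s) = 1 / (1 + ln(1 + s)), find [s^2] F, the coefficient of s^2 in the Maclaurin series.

Expand as Σ (-1)^k u^k with u equal to the inner function's series.
[s^0] = 1;  [s^1] = -1;  [s^2] = 3/2.
So c_2 = F′′(0)/2! = 3/2.

3/2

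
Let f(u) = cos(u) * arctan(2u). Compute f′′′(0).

Write out both Maclaurin series and multiply, keeping only the needed powers.
The coefficient of u^3 in the expansion is -11/3, so f′′′(0) = 3! * (-11/3) = -22.

-22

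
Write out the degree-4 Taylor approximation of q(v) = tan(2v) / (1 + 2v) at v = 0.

Multiply the two series term by term and collect like powers.
q(0) = 0
q′(0) = 2
q′′(0) = -8
q′′′(0) = 64
q^(4)(0) = -512
Then c_k = q^(k)(0)/k! gives each Taylor coefficient.

-64*v^4/3 + 32*v^3/3 - 4*v^2 + 2*v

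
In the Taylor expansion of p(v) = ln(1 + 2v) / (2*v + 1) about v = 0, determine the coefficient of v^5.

1096/15

Expand 1/(denominator) as a geometric series and multiply by the numerator's series.
[v^0] = 0;  [v^1] = 2;  [v^2] = -6;  [v^3] = 44/3;  [v^4] = -100/3;  [v^5] = 1096/15.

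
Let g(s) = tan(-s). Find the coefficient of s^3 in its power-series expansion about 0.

-1/3

g(0) = 0
g′(0) = -1
g′′(0) = 0
g′′′(0) = -2
Dividing each by k! gives the coefficients c_0, ..., c_3.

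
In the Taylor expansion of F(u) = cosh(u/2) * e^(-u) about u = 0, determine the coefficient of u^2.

5/8

Multiply the two series term by term and collect like powers.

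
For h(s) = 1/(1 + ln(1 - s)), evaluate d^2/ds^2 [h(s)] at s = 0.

Substitute the inner expansion into the outer series and collect powers.
The coefficient of s^2 in the expansion is 3/2, so h′′(0) = 2! * (3/2) = 3.

3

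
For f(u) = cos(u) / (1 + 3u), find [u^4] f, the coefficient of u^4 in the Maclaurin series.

1837/24

Multiply the two series term by term and collect like powers.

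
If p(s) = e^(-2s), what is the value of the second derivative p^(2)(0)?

Differentiate repeatedly and evaluate at the center.
The coefficient of s^2 in the expansion is 2, so p′′(0) = 2! * (2) = 4.

4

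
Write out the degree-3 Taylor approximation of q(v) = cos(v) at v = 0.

1 - v^2/2

q(0) = 1
q′(0) = 0
q′′(0) = -1
q′′′(0) = 0
Then c_k = q^(k)(0)/k! gives each Taylor coefficient.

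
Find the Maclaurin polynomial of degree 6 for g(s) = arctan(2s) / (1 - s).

86*s^6/15 + 86*s^5/15 - 2*s^4/3 - 2*s^3/3 + 2*s^2 + 2*s

Multiply the two series term by term and collect like powers.
g(0) = 0
g′(0) = 2
g′′(0) = 4
g′′′(0) = -4
g^(4)(0) = -16
g^(5)(0) = 688
g^(6)(0) = 4128
Dividing each by k! gives the coefficients c_0, ..., c_6.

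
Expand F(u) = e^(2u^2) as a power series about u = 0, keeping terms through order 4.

2*u^4 + 2*u^2 + 1

F(0) = 1
F′(0) = 0
F′′(0) = 4
F′′′(0) = 0
F^(4)(0) = 48
Then c_k = F^(k)(0)/k! gives each Taylor coefficient.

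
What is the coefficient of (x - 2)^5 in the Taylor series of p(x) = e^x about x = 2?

e^(2)/120

Differentiate repeatedly and evaluate at the center.
So c_5 = p^(5)(2)/5! = e^(2)/120.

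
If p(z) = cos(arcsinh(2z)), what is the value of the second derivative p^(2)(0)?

Compose series: expand the inner function first, then feed it into the outer expansion.
From the series, [z^2] p = -2; multiply by 2! = 2 to get -4.

-4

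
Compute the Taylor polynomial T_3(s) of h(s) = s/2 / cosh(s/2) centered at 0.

Invert the denominator's series and multiply.

-s^3/16 + s/2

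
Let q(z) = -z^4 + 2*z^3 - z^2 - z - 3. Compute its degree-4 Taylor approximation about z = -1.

Use the known series and substitute for the argument.
q(-1) = -6
q′(-1) = 11
q′′(-1) = -26
q′′′(-1) = 36
q^(4)(-1) = -24
The Taylor polynomial is Σ q^(k)(-1)/k! · (z + 1)^k.

-(z + 1)^4 + 6*(z + 1)^3 - 13*(z + 1)^2 + 11*(z + 1) - 6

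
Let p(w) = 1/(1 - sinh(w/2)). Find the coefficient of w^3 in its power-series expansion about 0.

Plug the Maclaurin series of the inner function into that of the outer and collect terms.
p(0) = 1
p′(0) = 1/2
p′′(0) = 1/2
p′′′(0) = 7/8
Dividing each by k! gives the coefficients c_0, ..., c_3.

7/48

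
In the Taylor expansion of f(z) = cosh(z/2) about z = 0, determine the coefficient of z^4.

1/384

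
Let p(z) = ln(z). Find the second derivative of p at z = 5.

-1/25

From the series, [(z - 5)^2] p = -1/50; multiply by 2! = 2 to get -1/25.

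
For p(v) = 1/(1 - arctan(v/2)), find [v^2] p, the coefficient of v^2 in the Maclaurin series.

Substitute the inner expansion into the outer series and collect powers.
p(0) = 1
p′(0) = 1/2
p′′(0) = 1/2
So c_2 = p′′(0)/2! = 1/4.

1/4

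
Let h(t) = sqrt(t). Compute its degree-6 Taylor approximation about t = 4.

Apply the Taylor formula c_k = f^(k)(a)/k!.
h(4) = 2
h′(4) = 1/4
h′′(4) = -1/32
h′′′(4) = 3/256
h^(4)(4) = -15/2048
h^(5)(4) = 105/16384
h^(6)(4) = -945/131072

-21*(t - 4)^6/2097152 + 7*(t - 4)^5/131072 - 5*(t - 4)^4/16384 + (t - 4)^3/512 - (t - 4)^2/64 + (t - 4)/4 + 2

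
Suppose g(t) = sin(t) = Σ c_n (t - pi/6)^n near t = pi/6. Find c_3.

-sqrt(3)/12

Apply the Taylor formula c_k = f^(k)(a)/k!.
g(pi/6) = 1/2
g′(pi/6) = sqrt(3)/2
g′′(pi/6) = -1/2
g′′′(pi/6) = -sqrt(3)/2
So c_3 = g′′′(pi/6)/3! = -sqrt(3)/12.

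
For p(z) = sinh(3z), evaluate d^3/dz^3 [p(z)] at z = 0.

Apply the Taylor formula c_k = f^(k)(a)/k!.
The coefficient of z^3 in the expansion is 9/2, so p′′′(0) = 3! * (9/2) = 27.

27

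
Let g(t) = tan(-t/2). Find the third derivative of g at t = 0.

-1/4

The coefficient of t^3 in the expansion is -1/24, so g′′′(0) = 3! * (-1/24) = -1/4.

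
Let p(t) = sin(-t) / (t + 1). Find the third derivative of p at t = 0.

Expand 1/(denominator) as a geometric series and multiply by the numerator's series.
From the series, [t^3] p = -5/6; multiply by 3! = 6 to get -5.

-5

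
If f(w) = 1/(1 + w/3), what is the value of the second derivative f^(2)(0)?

Compute the successive derivatives at the expansion point and divide by k!.
The coefficient of w^2 in the expansion is 1/9, so f′′(0) = 2! * (1/9) = 2/9.

2/9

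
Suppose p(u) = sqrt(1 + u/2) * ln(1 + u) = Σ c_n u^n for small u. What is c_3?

Expand each factor separately, then convolve coefficients.
[u^0] = 0;  [u^1] = 1;  [u^2] = -1/4;  [u^3] = 17/96.
So c_3 = p′′′(0)/3! = 17/96.

17/96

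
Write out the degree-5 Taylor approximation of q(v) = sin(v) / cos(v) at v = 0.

Invert the denominator's series and multiply.
[v^0] = 0;  [v^1] = 1;  [v^2] = 0;  [v^3] = 1/3;  [v^4] = 0;  [v^5] = 2/15.

2*v^5/15 + v^3/3 + v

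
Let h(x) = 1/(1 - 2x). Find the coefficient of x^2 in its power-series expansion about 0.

h(0) = 1
h′(0) = 2
h′′(0) = 8
Then c_k = h^(k)(0)/k! gives each Taylor coefficient.

4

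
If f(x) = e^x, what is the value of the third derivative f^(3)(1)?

e

The coefficient of (x - 1)^3 in the expansion is e/6, so f′′′(1) = 3! * (e/6) = e.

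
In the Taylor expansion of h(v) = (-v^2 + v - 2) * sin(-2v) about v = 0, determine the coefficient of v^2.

Distribute the polynomial across the series and collect like powers.

-2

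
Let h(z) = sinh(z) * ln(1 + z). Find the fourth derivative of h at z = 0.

12

Take the Cauchy product of the two expansions.
The coefficient of z^4 in the expansion is 1/2, so h^(4)(0) = 4! * (1/2) = 12.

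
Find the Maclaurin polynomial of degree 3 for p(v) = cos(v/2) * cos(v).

1 - 5*v^2/8

Write out both Maclaurin series and multiply, keeping only the needed powers.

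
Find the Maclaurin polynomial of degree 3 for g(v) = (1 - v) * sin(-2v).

4*v^3/3 + 2*v^2 - 2*v

Shift and add copies of the series according to the polynomial's terms.
[v^0] = 0;  [v^1] = -2;  [v^2] = 2;  [v^3] = 4/3.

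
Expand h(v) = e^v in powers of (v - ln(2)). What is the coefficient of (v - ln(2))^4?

Apply the Taylor formula c_k = f^(k)(a)/k!.
[(v - ln(2))^0] = 2;  [(v - ln(2))^1] = 2;  [(v - ln(2))^2] = 1;  [(v - ln(2))^3] = 1/3;  [(v - ln(2))^4] = 1/12.
So c_4 = h^(4)(ln(2))/4! = 1/12.

1/12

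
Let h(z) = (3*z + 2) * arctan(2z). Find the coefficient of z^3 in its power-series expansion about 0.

Shift and add copies of the series according to the polynomial's terms.
h(0) = 0
h′(0) = 4
h′′(0) = 12
h′′′(0) = -32
Dividing each by k! gives the coefficients c_0, ..., c_3.

-16/3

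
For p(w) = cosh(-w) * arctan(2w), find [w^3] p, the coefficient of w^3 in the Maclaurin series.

-5/3

Write out both Maclaurin series and multiply, keeping only the needed powers.
So c_3 = p′′′(0)/3! = -5/3.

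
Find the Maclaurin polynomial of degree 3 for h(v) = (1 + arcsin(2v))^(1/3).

76*v^3/81 - 4*v^2/9 + 2*v/3 + 1

Compose series: expand the inner function first, then feed it into the outer expansion.
h(0) = 1
h′(0) = 2/3
h′′(0) = -8/9
h′′′(0) = 152/27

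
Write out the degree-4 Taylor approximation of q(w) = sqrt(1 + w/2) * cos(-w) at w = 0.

Take the Cauchy product of the two expansions.
[w^0] = 1;  [w^1] = 1/4;  [w^2] = -17/32;  [w^3] = -15/128;  [w^4] = 337/6144.

337*w^4/6144 - 15*w^3/128 - 17*w^2/32 + w/4 + 1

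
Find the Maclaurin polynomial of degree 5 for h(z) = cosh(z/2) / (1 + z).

Multiply the two series term by term and collect like powers.

-433*z^5/384 + 433*z^4/384 - 9*z^3/8 + 9*z^2/8 - z + 1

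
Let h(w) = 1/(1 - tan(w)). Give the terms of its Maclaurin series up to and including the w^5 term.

Compose series: expand the inner function first, then feed it into the outer expansion.
h(0) = 1
h′(0) = 1
h′′(0) = 2
h′′′(0) = 8
h^(4)(0) = 40
h^(5)(0) = 256

32*w^5/15 + 5*w^4/3 + 4*w^3/3 + w^2 + w + 1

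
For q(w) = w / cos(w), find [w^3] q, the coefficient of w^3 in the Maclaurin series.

1/2

Invert the denominator's series and multiply.
[w^0] = 0;  [w^1] = 1;  [w^2] = 0;  [w^3] = 1/2.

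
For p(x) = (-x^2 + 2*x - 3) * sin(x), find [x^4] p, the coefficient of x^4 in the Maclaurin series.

Multiply each power in the prefactor through the base expansion.
p(0) = 0
p′(0) = -3
p′′(0) = 4
p′′′(0) = -3
p^(4)(0) = -8

-1/3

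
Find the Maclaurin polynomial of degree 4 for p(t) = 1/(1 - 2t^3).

Apply the Taylor formula c_k = f^(k)(a)/k!.

2*t^3 + 1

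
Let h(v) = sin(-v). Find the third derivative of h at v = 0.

1

From the series, [v^3] h = 1/6; multiply by 3! = 6 to get 1.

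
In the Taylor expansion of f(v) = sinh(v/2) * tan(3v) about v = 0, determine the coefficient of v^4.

73/16

Expand each factor separately, then convolve coefficients.
f(0) = 0
f′(0) = 0
f′′(0) = 3
f′′′(0) = 0
f^(4)(0) = 219/2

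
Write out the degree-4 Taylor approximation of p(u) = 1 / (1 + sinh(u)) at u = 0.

4*u^4/3 - 7*u^3/6 + u^2 - u + 1

Expand as Σ (-1)^k u^k with u equal to the inner function's series.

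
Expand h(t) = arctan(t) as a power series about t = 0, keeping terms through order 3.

h(0) = 0
h′(0) = 1
h′′(0) = 0
h′′′(0) = -2
The Taylor polynomial is Σ h^(k)(0)/k! · t^k.

-t^3/3 + t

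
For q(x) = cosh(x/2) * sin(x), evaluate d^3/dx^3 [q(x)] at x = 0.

Take the Cauchy product of the two expansions.
The coefficient of x^3 in the expansion is -1/24, so q′′′(0) = 3! * (-1/24) = -1/4.

-1/4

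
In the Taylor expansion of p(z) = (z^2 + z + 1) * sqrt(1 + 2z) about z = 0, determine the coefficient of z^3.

Multiply each power in the prefactor through the base expansion.
So c_3 = p′′′(0)/3! = 1.

1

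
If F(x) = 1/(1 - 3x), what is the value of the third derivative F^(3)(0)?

The coefficient of x^3 in the expansion is 27, so F′′′(0) = 3! * (27) = 162.

162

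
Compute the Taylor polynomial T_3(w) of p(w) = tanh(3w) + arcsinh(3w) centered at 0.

-27*w^3/2 + 6*w

Add the two expansions coefficient-wise.
p(0) = 0
p′(0) = 6
p′′(0) = 0
p′′′(0) = -81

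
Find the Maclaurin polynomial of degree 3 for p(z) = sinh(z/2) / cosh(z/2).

-z^3/24 + z/2

Invert the denominator's series and multiply.
p(0) = 0
p′(0) = 1/2
p′′(0) = 0
p′′′(0) = -1/4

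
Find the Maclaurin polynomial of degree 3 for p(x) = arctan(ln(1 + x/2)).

Let u equal the inner series; expand the outer function in u and truncate.
p(0) = 0
p′(0) = 1/2
p′′(0) = -1/4
p′′′(0) = 0
Then c_k = p^(k)(0)/k! gives each Taylor coefficient.

-x^2/8 + x/2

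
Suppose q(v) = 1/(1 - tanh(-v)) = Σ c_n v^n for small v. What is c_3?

Compose series: expand the inner function first, then feed it into the outer expansion.
q(0) = 1
q′(0) = -1
q′′(0) = 2
q′′′(0) = -4
The Taylor polynomial is Σ q^(k)(0)/k! · v^k.

-2/3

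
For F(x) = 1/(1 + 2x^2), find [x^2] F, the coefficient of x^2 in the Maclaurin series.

[x^0] = 1;  [x^1] = 0;  [x^2] = -2.

-2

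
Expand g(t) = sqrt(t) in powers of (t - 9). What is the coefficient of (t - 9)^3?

1/3888

Compute the successive derivatives at the expansion point and divide by k!.
[(t - 9)^0] = 3;  [(t - 9)^1] = 1/6;  [(t - 9)^2] = -1/216;  [(t - 9)^3] = 1/3888.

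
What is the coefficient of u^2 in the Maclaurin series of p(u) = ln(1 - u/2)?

-1/8

[u^0] = 0;  [u^1] = -1/2;  [u^2] = -1/8.
So c_2 = p′′(0)/2! = -1/8.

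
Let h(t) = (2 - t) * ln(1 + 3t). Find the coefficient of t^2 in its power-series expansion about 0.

Distribute the polynomial across the series and collect like powers.
h(0) = 0
h′(0) = 6
h′′(0) = -24
The Taylor polynomial is Σ h^(k)(0)/k! · t^k.

-12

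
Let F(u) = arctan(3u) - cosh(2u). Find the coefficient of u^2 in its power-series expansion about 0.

-2

Combine the two series term by term.
F(0) = -1
F′(0) = 3
F′′(0) = -4
So c_2 = F′′(0)/2! = -2.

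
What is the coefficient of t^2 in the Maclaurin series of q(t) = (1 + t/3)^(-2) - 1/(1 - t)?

Expand each term separately and add.
q(0) = 0
q′(0) = -5/3
q′′(0) = -4/3

-2/3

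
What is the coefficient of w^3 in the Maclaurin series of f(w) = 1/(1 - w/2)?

1/8

[w^0] = 1;  [w^1] = 1/2;  [w^2] = 1/4;  [w^3] = 1/8.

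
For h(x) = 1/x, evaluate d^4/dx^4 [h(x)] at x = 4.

The coefficient of (x - 4)^4 in the expansion is 1/1024, so h^(4)(4) = 4! * (1/1024) = 3/128.

3/128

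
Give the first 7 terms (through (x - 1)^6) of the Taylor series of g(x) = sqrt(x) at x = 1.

-21*(x - 1)^6/1024 + 7*(x - 1)^5/256 - 5*(x - 1)^4/128 + (x - 1)^3/16 - (x - 1)^2/8 + (x - 1)/2 + 1

[(x - 1)^0] = 1;  [(x - 1)^1] = 1/2;  [(x - 1)^2] = -1/8;  [(x - 1)^3] = 1/16;  [(x - 1)^4] = -5/128;  [(x - 1)^5] = 7/256;  [(x - 1)^6] = -21/1024.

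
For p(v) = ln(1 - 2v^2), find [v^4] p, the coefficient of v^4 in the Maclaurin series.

-2

Apply the Taylor formula c_k = f^(k)(a)/k!.
p(0) = 0
p′(0) = 0
p′′(0) = -4
p′′′(0) = 0
p^(4)(0) = -48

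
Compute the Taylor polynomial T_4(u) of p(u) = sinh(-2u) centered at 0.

-4*u^3/3 - 2*u

Use the known series and substitute for the argument.
p(0) = 0
p′(0) = -2
p′′(0) = 0
p′′′(0) = -8
p^(4)(0) = 0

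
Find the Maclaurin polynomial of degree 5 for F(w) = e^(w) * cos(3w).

Take the Cauchy product of the two expansions.
F(0) = 1
F′(0) = 1
F′′(0) = -8
F′′′(0) = -26
F^(4)(0) = 28
F^(5)(0) = 316
The Taylor polynomial is Σ F^(k)(0)/k! · w^k.

79*w^5/30 + 7*w^4/6 - 13*w^3/3 - 4*w^2 + w + 1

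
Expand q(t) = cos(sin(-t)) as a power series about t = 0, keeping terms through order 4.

Plug the Maclaurin series of the inner function into that of the outer and collect terms.
q(0) = 1
q′(0) = 0
q′′(0) = -1
q′′′(0) = 0
q^(4)(0) = 5

5*t^4/24 - t^2/2 + 1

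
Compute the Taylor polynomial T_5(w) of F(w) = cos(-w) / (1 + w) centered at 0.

Write out both Maclaurin series and multiply, keeping only the needed powers.
F(0) = 1
F′(0) = -1
F′′(0) = 1
F′′′(0) = -3
F^(4)(0) = 13
F^(5)(0) = -65
The Taylor polynomial is Σ F^(k)(0)/k! · w^k.

-13*w^5/24 + 13*w^4/24 - w^3/2 + w^2/2 - w + 1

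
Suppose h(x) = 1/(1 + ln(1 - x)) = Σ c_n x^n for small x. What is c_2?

3/2

Let u equal the inner series; expand the outer function in u and truncate.
h(0) = 1
h′(0) = 1
h′′(0) = 3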